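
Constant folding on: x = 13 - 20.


13 - 20 = -7 at compile time
Optimized: x = -7


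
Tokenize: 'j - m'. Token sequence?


Scan left to right, longest-match per lexeme
Tokens: ID(j), OP(-), ID(m)


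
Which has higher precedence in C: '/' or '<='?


'/' is multiplicative (level 10); '<=' is relational (level 7)
Higher level binds tighter
'/' has higher precedence than '<='


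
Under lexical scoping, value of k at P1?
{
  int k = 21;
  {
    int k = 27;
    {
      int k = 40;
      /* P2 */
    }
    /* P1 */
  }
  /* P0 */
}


k declared in the same block as P1
k = 27


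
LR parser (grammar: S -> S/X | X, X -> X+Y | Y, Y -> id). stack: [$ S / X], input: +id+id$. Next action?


'+' can extend X; shift to build X -> X+Y
Action: shift


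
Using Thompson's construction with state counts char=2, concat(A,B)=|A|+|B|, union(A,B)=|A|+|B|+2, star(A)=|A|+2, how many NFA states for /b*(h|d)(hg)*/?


Syntax tree has 5 char leaf(s), 1 union(s), 2 star(s)
chars contribute 5×2 = 10; each union adds +2; each star adds +2
Total: 10 + 2 + 4 = 16 states


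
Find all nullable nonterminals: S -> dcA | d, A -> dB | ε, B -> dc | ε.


A nonterminal is nullable iff some alternative derives ε (directly, or every symbol in it is nullable)
Nullable: {A, B}


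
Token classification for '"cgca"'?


Pattern: double-quoted sequence
Type: STRING_LITERAL


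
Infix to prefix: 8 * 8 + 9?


left-to-right (same/higher precedence on left): tree is (+ (* 8 8) 9)
Prefix: + * 8 8 9


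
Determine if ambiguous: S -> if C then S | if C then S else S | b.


dangling else: 'if C then if C then b else b' parses two ways
Ambiguous


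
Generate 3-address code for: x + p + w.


Break into single-operator statements:
t1 = x + p
t2 = t1 + w


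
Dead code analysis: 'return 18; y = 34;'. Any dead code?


statement follows a return and is unreachable
Dead: 'y = 34'


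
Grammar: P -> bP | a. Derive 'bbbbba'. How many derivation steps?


Derivation: P => bP => bbP => bbbP => bbbbP => bbbbbP => bbbbba
Steps: 6


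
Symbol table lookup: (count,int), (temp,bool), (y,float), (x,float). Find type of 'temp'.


Lookup 'temp' → type bool


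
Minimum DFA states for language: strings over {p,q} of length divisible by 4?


Track length mod 4: states 0..3, accept at 0
Minimal DFA: 4 states


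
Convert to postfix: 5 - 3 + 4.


Left to right (same or higher precedence on left)
Postfix: 5 3 - 4 +


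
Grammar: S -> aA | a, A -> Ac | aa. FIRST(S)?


Per alternative of S: FIRST(aA) = {a}; FIRST(a) = {a}
FIRST(S) = {a}


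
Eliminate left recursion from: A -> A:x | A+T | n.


Left-recursive alternatives: A:x, A+T; non-recursive: n
Introduce A': A -> nA', A' -> :xA' | +TA' | ε


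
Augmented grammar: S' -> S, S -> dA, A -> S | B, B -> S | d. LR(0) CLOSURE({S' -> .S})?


Start: S' -> .S
For each item with dot before a nonterminal B, add B -> .γ for every B-production
Closure: [S' -> .S, S -> .dA]


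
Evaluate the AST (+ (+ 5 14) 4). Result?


Evaluate inner: (+ 5 14) = 19
Evaluate root: (+ 19 4) = 23
Result: 23


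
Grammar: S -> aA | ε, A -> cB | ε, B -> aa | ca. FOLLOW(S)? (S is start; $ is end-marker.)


$ ∈ FOLLOW(S). For each A -> αBβ: add FIRST(β)\{ε} to FOLLOW(B); if β nullable, add FOLLOW(A).
FOLLOW(S) = {$}


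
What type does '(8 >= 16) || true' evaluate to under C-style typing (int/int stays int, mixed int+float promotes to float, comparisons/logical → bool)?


Operand types: bool || bool
Rule: logical operators take bool operands and yield bool
Result type: bool


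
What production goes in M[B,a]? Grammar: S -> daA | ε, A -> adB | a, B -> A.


For [B, a]: 'a' ∈ FIRST(A)
Entry: B -> A


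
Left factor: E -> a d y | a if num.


Common prefix: 'a'
Factored: E -> a E', E' -> d y | if num


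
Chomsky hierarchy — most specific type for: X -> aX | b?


Right-linear: every RHS is a terminal or a terminal followed by one nonterminal
Classification: Type 3 (Regular)


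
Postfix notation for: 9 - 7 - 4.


Left to right (same or higher precedence on left)
Postfix: 9 7 - 4 -


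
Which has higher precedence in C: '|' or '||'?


'|' is bitwise OR (level 3); '||' is logical OR (level 1)
Higher level binds tighter
'|' has higher precedence than '||'


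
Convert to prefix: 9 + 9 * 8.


'*' binds tighter: tree is (+ 9 (* 9 8))
Prefix: + 9 * 9 8


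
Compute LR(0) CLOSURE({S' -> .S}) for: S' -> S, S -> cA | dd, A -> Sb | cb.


Start: S' -> .S
For each item with dot before a nonterminal B, add B -> .γ for every B-production
Closure: [S' -> .S, S -> .cA, S -> .dd]


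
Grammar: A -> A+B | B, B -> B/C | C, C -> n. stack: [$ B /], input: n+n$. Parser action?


no handle; shift 'n'
Action: shift


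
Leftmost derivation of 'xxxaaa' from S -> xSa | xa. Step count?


Derivation: S => xSa => xxSaa => xxxaaa
Steps: 3


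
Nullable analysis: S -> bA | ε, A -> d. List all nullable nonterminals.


A nonterminal is nullable iff some alternative derives ε (directly, or every symbol in it is nullable)
Nullable: {S}


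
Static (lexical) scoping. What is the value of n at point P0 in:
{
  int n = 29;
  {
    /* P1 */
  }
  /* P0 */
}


n declared in the same block as P0
n = 29


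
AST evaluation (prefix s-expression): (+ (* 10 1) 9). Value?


Evaluate inner: (* 10 1) = 10
Evaluate root: (+ 10 9) = 19
Result: 19


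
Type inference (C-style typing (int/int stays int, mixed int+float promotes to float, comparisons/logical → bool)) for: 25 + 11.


Operand types: int + int
Rule: mixed int/float promotes to float; int/int stays int
Result type: int


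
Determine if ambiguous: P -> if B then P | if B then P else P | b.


dangling else: 'if B then if B then b else b' parses two ways
Ambiguous


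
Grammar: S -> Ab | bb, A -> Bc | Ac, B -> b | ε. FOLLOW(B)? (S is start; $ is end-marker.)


$ ∈ FOLLOW(S). For each A -> αBβ: add FIRST(β)\{ε} to FOLLOW(B); if β nullable, add FOLLOW(A).
FOLLOW(B) = {c}


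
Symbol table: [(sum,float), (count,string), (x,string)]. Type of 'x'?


Lookup 'x' → type string


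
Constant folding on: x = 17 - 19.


17 - 19 = -2 at compile time
Optimized: x = -2


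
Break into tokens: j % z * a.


Scan left to right, longest-match per lexeme
Tokens: ID(j), OP(%), ID(z), OP(*), ID(a)


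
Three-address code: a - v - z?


Break into single-operator statements:
t1 = a - v
t2 = t1 - z


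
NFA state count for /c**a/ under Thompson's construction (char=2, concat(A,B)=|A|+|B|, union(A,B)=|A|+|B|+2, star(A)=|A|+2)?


Syntax tree has 2 char leaf(s), 0 union(s), 2 star(s)
chars contribute 2×2 = 4; each union adds +2; each star adds +2
Total: 4 + 0 + 4 = 8 states


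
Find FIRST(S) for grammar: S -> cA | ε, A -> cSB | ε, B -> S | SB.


Per alternative of S: FIRST(cA) = {c}; FIRST(ε) = {ε}
FIRST(S) = {c, ε}


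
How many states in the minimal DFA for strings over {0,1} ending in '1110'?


Track the longest suffix of input matching a prefix of '1110': 5 classes (prefixes of length 0..4)
Minimal DFA: 5 states


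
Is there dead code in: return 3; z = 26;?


statement follows a return and is unreachable
Dead: 'z = 26'


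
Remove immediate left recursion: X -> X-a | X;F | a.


Left-recursive alternatives: X-a, X;F; non-recursive: a
Introduce X': X -> aX', X' -> -aX' | ;FX' | ε


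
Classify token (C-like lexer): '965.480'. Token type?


Pattern: digits with a decimal point
Type: FLOAT_LITERAL


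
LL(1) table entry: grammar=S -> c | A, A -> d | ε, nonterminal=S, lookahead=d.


For [S, d]: 'd' ∈ FIRST(A)
Entry: S -> A


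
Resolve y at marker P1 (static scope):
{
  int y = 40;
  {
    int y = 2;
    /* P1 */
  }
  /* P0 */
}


y declared in the same block as P1
y = 2


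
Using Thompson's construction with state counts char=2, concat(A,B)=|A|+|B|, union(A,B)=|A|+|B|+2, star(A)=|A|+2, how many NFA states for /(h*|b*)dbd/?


Syntax tree has 5 char leaf(s), 1 union(s), 2 star(s)
chars contribute 5×2 = 10; each union adds +2; each star adds +2
Total: 10 + 2 + 4 = 16 states


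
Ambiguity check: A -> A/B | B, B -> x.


precedence layered via separate nonterminal B: deterministic
Unambiguous


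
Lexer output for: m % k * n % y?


Scan left to right, longest-match per lexeme
Tokens: ID(m), OP(%), ID(k), OP(*), ID(n), OP(%), ID(y)


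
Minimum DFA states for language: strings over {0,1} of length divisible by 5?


Track length mod 5: states 0..4, accept at 0
Minimal DFA: 5 states


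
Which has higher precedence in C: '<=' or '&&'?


'<=' is relational (level 7); '&&' is logical AND (level 2)
Higher level binds tighter
'<=' has higher precedence than '&&'


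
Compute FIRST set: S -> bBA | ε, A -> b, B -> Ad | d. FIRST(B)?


Per alternative of B: FIRST(Ad) = {b}; FIRST(d) = {d}
FIRST(B) = {b, d}


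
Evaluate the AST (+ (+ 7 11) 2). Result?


Evaluate inner: (+ 7 11) = 18
Evaluate root: (+ 18 2) = 20
Result: 20


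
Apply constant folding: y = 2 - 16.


2 - 16 = -14 at compile time
Optimized: y = -14


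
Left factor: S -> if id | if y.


Common prefix: 'if'
Factored: S -> if S', S' -> id | y


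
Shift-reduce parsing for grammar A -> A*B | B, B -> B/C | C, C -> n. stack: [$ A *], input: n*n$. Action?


no handle ('A*' is not any RHS); shift 'n'
Action: shift


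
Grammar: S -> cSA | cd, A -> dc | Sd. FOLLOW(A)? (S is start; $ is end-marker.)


$ ∈ FOLLOW(S). For each A -> αBβ: add FIRST(β)\{ε} to FOLLOW(B); if β nullable, add FOLLOW(A).
FOLLOW(A) = {$, c, d}


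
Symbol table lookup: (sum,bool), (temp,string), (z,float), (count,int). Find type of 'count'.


Lookup 'count' → type int


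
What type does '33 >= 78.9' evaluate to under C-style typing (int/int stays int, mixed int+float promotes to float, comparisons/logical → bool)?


Operand types: int >= float
Rule: comparison yields bool
Result type: bool


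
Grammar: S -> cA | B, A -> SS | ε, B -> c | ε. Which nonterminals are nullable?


A nonterminal is nullable iff some alternative derives ε (directly, or every symbol in it is nullable)
Nullable: {A, B, S}


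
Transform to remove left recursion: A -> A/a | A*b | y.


Left-recursive alternatives: A/a, A*b; non-recursive: y
Introduce A': A -> yA', A' -> /aA' | *bA' | ε


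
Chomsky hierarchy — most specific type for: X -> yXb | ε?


Single nonterminal LHS, but y^n b^n is not regular
Classification: Type 2 (Context-Free)


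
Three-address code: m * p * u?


Break into single-operator statements:
t1 = m * p
t2 = t1 * u


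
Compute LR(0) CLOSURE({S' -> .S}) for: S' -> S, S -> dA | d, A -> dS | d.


Start: S' -> .S
For each item with dot before a nonterminal B, add B -> .γ for every B-production
Closure: [S' -> .S, S -> .dA, S -> .d]


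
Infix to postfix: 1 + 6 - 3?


Left to right (same or higher precedence on left)
Postfix: 1 6 + 3 -


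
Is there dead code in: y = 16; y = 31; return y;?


first assignment to y is overwritten before any read
Dead: 'y = 16'


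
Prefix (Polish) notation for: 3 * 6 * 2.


left-to-right (same/higher precedence on left): tree is (* (* 3 6) 2)
Prefix: * * 3 6 2


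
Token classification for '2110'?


Pattern: digits only
Type: INTEGER_LITERAL


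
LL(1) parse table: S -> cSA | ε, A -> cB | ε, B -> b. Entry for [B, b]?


For [B, b]: 'b' ∈ FIRST(b)
Entry: B -> b


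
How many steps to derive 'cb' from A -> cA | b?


Derivation: A => cA => cb
Steps: 2


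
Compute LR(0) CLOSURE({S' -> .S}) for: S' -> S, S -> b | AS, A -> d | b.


Start: S' -> .S
For each item with dot before a nonterminal B, add B -> .γ for every B-production
Closure: [S' -> .S, S -> .b, S -> .AS, A -> .d, A -> .b]


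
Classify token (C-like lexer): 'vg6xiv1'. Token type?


Pattern: letter/underscore followed by alphanumerics, not a keyword
Type: IDENTIFIER


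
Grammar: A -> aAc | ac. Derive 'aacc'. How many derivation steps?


Derivation: A => aAc => aacc
Steps: 2


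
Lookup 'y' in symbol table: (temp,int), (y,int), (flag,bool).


Lookup 'y' → type int


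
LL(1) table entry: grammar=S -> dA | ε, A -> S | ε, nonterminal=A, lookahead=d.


For [A, d]: 'd' ∈ FIRST(S)
Entry: A -> S


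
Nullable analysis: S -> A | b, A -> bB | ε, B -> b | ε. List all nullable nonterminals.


A nonterminal is nullable iff some alternative derives ε (directly, or every symbol in it is nullable)
Nullable: {A, B, S}


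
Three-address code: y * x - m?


Break into single-operator statements:
t1 = y * x
t2 = t1 - m


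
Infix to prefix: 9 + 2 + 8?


left-to-right (same/higher precedence on left): tree is (+ (+ 9 2) 8)
Prefix: + + 9 2 8


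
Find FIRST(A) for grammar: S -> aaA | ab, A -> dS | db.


Per alternative of A: FIRST(dS) = {d}; FIRST(db) = {d}
FIRST(A) = {d}


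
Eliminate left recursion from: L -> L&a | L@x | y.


Left-recursive alternatives: L&a, L@x; non-recursive: y
Introduce L': L -> yL', L' -> &aL' | @xL' | ε


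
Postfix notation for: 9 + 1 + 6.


Left to right (same or higher precedence on left)
Postfix: 9 1 + 6 +


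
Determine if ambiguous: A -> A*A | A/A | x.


'x*x/x' has two parse trees (no precedence encoded between * and /)
Ambiguous


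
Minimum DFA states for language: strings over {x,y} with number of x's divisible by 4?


Track (count of x) mod 4: states 0..3, accept at 0
Minimal DFA: 4 states


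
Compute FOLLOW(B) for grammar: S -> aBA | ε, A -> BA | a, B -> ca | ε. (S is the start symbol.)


$ ∈ FOLLOW(S). For each A -> αBβ: add FIRST(β)\{ε} to FOLLOW(B); if β nullable, add FOLLOW(A).
FOLLOW(B) = {a, c}


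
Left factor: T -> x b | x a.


Common prefix: 'x'
Factored: T -> x T', T' -> b | a


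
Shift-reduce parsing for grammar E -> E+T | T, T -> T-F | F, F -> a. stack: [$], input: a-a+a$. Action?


no handle on stack; shift 'a'
Action: shift


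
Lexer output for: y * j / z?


Scan left to right, longest-match per lexeme
Tokens: ID(y), OP(*), ID(j), OP(/), ID(z)


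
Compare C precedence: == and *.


'*' is multiplicative (level 10); '==' is equality (level 6)
Higher level binds tighter
'*' has higher precedence than '=='


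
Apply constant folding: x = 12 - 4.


12 - 4 = 8 at compile time
Optimized: x = 8


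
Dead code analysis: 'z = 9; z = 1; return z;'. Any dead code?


first assignment to z is overwritten before any read
Dead: 'z = 9'


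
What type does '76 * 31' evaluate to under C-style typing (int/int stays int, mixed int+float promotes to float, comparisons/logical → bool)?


Operand types: int * int
Rule: mixed int/float promotes to float; int/int stays int
Result type: int


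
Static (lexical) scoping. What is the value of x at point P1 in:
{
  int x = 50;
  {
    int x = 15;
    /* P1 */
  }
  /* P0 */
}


x declared in the same block as P1
x = 15


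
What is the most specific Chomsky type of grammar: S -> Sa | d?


Left-linear: every RHS is a terminal or one nonterminal followed by a terminal
Classification: Type 3 (Regular)


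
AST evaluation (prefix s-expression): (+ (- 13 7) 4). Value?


Evaluate inner: (- 13 7) = 6
Evaluate root: (+ 6 4) = 10
Result: 10


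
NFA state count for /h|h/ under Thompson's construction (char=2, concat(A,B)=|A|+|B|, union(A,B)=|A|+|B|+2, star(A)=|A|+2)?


Syntax tree has 2 char leaf(s), 1 union(s), 0 star(s)
chars contribute 2×2 = 4; each union adds +2; each star adds +2
Total: 4 + 2 + 0 = 6 states


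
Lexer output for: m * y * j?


Scan left to right, longest-match per lexeme
Tokens: ID(m), OP(*), ID(y), OP(*), ID(j)


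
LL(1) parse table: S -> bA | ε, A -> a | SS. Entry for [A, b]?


For [A, b]: 'b' ∈ FIRST(SS)
Entry: A -> SS


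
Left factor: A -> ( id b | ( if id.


Common prefix: '('
Factored: A -> ( A', A' -> id b | if id


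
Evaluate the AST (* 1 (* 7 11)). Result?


Evaluate inner: (* 7 11) = 77
Evaluate root: (* 1 77) = 77
Result: 77


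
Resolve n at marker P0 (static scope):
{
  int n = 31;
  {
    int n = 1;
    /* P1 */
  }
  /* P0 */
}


n declared in the same block as P0
n = 31


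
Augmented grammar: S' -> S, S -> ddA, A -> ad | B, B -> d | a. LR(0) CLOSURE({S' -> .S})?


Start: S' -> .S
For each item with dot before a nonterminal B, add B -> .γ for every B-production
Closure: [S' -> .S, S -> .ddA]


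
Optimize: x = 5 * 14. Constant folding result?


5 * 14 = 70 at compile time
Optimized: x = 70


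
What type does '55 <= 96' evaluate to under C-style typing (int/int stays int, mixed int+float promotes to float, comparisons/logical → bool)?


Operand types: int <= int
Rule: comparison yields bool
Result type: bool


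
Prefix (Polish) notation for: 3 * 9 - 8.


left-to-right (same/higher precedence on left): tree is (- (* 3 9) 8)
Prefix: - * 3 9 8


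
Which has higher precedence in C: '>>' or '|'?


'>>' is shift (level 8); '|' is bitwise OR (level 3)
Higher level binds tighter
'>>' has higher precedence than '|'


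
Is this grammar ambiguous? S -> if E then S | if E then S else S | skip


dangling else: 'if E then if E then skip else skip' parses two ways
Ambiguous


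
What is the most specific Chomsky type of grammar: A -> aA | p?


Right-linear: every RHS is a terminal or a terminal followed by one nonterminal
Classification: Type 3 (Regular)


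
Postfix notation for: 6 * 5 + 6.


Left to right (same or higher precedence on left)
Postfix: 6 5 * 6 +


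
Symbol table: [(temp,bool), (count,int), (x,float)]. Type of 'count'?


Lookup 'count' → type int


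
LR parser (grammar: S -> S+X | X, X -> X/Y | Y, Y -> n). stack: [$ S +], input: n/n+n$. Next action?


no handle ('S+' is not any RHS); shift 'n'
Action: shift


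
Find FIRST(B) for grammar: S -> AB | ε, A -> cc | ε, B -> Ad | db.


Per alternative of B: FIRST(Ad) = {c, d}; FIRST(db) = {d}
FIRST(B) = {c, d}


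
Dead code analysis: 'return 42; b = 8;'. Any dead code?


statement follows a return and is unreachable
Dead: 'b = 8'


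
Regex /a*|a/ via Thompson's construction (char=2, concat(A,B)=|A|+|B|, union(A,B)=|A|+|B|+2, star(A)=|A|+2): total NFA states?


Syntax tree has 2 char leaf(s), 1 union(s), 1 star(s)
chars contribute 2×2 = 4; each union adds +2; each star adds +2
Total: 4 + 2 + 2 = 8 states


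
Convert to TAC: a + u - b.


Break into single-operator statements:
t1 = a + u
t2 = t1 - b


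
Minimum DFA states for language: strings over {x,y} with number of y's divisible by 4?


Track (count of y) mod 4: states 0..3, accept at 0
Minimal DFA: 4 states


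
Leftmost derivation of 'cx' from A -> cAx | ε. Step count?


Derivation: A => cAx => cx
Steps: 2


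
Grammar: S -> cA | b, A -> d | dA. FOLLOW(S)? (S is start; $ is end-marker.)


$ ∈ FOLLOW(S). For each A -> αBβ: add FIRST(β)\{ε} to FOLLOW(B); if β nullable, add FOLLOW(A).
FOLLOW(S) = {$}


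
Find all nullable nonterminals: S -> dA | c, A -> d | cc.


A nonterminal is nullable iff some alternative derives ε (directly, or every symbol in it is nullable)
Nullable: {}


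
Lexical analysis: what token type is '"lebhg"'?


Pattern: double-quoted sequence
Type: STRING_LITERAL


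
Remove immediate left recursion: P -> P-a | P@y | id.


Left-recursive alternatives: P-a, P@y; non-recursive: id
Introduce P': P -> idP', P' -> -aP' | @yP' | ε


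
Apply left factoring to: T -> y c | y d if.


Common prefix: 'y'
Factored: T -> y T', T' -> c | d if


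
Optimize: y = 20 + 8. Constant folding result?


20 + 8 = 28 at compile time
Optimized: y = 28


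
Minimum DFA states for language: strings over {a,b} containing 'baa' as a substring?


KMP-style automaton: 3 progress states + 1 absorbing accept = 4
Minimal DFA: 4 states


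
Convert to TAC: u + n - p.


Break into single-operator statements:
t1 = u + n
t2 = t1 - p


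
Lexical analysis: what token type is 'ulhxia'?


Pattern: letter/underscore followed by alphanumerics, not a keyword
Type: IDENTIFIER


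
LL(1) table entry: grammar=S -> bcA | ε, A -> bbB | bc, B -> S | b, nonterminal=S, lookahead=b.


For [S, b]: 'b' ∈ FIRST(bcA)
Entry: S -> bcA


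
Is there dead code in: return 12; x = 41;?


statement follows a return and is unreachable
Dead: 'x = 41'


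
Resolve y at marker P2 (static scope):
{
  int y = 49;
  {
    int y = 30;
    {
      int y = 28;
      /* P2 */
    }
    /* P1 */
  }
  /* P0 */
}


y declared in the same block as P2
y = 28


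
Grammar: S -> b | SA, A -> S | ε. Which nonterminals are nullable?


A nonterminal is nullable iff some alternative derives ε (directly, or every symbol in it is nullable)
Nullable: {A}


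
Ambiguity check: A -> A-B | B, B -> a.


precedence layered via separate nonterminal B: deterministic
Unambiguous


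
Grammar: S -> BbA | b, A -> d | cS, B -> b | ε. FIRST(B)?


Per alternative of B: FIRST(b) = {b}; FIRST(ε) = {ε}
FIRST(B) = {b, ε}


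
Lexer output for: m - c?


Scan left to right, longest-match per lexeme
Tokens: ID(m), OP(-), ID(c)


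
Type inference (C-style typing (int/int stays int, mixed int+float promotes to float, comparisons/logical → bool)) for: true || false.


Operand types: bool || bool
Rule: logical operators take bool operands and yield bool
Result type: bool


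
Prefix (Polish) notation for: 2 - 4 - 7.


left-to-right (same/higher precedence on left): tree is (- (- 2 4) 7)
Prefix: - - 2 4 7


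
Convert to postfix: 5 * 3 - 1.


Left to right (same or higher precedence on left)
Postfix: 5 3 * 1 -


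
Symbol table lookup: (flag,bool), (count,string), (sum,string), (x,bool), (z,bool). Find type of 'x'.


Lookup 'x' → type bool


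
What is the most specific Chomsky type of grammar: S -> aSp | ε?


Single nonterminal LHS, but a^n p^n is not regular
Classification: Type 2 (Context-Free)


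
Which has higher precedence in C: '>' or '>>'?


'>>' is shift (level 8); '>' is relational (level 7)
Higher level binds tighter
'>>' has higher precedence than '>'


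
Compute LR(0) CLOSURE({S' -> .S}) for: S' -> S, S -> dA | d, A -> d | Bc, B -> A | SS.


Start: S' -> .S
For each item with dot before a nonterminal B, add B -> .γ for every B-production
Closure: [S' -> .S, S -> .dA, S -> .d]


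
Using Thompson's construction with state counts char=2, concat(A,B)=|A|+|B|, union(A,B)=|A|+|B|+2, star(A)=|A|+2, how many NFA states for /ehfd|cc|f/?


Syntax tree has 7 char leaf(s), 2 union(s), 0 star(s)
chars contribute 7×2 = 14; each union adds +2; each star adds +2
Total: 14 + 4 + 0 = 18 states


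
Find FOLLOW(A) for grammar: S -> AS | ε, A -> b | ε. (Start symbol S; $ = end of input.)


$ ∈ FOLLOW(S). For each A -> αBβ: add FIRST(β)\{ε} to FOLLOW(B); if β nullable, add FOLLOW(A).
FOLLOW(A) = {$, b}


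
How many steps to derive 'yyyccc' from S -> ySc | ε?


Derivation: S => ySc => yyScc => yyySccc => yyyccc
Steps: 4


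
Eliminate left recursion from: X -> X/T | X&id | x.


Left-recursive alternatives: X/T, X&id; non-recursive: x
Introduce X': X -> xX', X' -> /TX' | &idX' | ε


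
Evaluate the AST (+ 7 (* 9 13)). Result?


Evaluate inner: (* 9 13) = 117
Evaluate root: (+ 7 117) = 124
Result: 124


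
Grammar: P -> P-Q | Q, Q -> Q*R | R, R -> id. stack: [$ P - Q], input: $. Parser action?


handle 'P-Q' on top; lookahead ∈ FOLLOW(P) = {-, $}
Action: reduce (P -> P-Q)


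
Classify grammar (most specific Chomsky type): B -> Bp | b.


Left-linear: every RHS is a terminal or one nonterminal followed by a terminal
Classification: Type 3 (Regular)


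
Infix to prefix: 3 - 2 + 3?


left-to-right (same/higher precedence on left): tree is (+ (- 3 2) 3)
Prefix: + - 3 2 3


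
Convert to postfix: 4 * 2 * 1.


Left to right (same or higher precedence on left)
Postfix: 4 2 * 1 *


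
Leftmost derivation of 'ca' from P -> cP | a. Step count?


Derivation: P => cP => ca
Steps: 2


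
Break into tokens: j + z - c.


Scan left to right, longest-match per lexeme
Tokens: ID(j), OP(+), ID(z), OP(-), ID(c)


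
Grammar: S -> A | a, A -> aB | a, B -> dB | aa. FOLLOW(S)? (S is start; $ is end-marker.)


$ ∈ FOLLOW(S). For each A -> αBβ: add FIRST(β)\{ε} to FOLLOW(B); if β nullable, add FOLLOW(A).
FOLLOW(S) = {$}


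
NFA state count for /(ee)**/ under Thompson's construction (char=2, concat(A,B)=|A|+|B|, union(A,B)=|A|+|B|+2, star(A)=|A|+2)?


Syntax tree has 2 char leaf(s), 0 union(s), 2 star(s)
chars contribute 2×2 = 4; each union adds +2; each star adds +2
Total: 4 + 0 + 4 = 8 states


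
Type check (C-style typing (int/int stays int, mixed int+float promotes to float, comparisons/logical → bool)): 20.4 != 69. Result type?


Operand types: float != int
Rule: comparison yields bool
Result type: bool


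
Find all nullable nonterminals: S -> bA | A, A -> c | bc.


A nonterminal is nullable iff some alternative derives ε (directly, or every symbol in it is nullable)
Nullable: {}


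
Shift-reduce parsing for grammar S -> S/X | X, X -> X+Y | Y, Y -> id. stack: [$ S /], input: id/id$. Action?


no handle ('S/' is not any RHS); shift 'id'
Action: shift


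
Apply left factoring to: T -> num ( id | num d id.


Common prefix: 'num'
Factored: T -> num T', T' -> ( id | d id


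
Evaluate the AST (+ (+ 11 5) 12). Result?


Evaluate inner: (+ 11 5) = 16
Evaluate root: (+ 16 12) = 28
Result: 28


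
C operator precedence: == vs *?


'*' is multiplicative (level 10); '==' is equality (level 6)
Higher level binds tighter
'*' has higher precedence than '=='


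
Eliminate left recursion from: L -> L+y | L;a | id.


Left-recursive alternatives: L+y, L;a; non-recursive: id
Introduce L': L -> idL', L' -> +yL' | ;aL' | ε


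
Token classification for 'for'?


Pattern: reserved word
Type: KEYWORD


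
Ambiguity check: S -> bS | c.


right-linear, alternatives start with distinct terminals 'b' vs 'c': unique leftmost derivation
Unambiguous


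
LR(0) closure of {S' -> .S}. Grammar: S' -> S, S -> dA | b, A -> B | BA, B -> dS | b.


Start: S' -> .S
For each item with dot before a nonterminal B, add B -> .γ for every B-production
Closure: [S' -> .S, S -> .dA, S -> .b]


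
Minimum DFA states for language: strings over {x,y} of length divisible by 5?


Track length mod 5: states 0..4, accept at 0
Minimal DFA: 5 states


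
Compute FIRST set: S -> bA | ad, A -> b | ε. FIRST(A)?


Per alternative of A: FIRST(b) = {b}; FIRST(ε) = {ε}
FIRST(A) = {b, ε}


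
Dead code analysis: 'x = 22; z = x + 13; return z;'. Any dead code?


x is read by z's definition; z is returned
No dead code


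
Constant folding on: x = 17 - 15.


17 - 15 = 2 at compile time
Optimized: x = 2


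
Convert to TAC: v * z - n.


Break into single-operator statements:
t1 = v * z
t2 = t1 - n


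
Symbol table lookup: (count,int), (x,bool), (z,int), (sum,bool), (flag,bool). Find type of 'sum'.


Lookup 'sum' → type bool


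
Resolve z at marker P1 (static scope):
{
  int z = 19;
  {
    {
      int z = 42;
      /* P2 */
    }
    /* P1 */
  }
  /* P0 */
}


P1's block does not declare z; resolves to the enclosing declaration at depth 0
z = 19


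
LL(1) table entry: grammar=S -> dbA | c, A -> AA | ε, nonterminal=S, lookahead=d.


For [S, d]: 'd' ∈ FIRST(dbA)
Entry: S -> dbA


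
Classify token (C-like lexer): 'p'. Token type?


Pattern: letter/underscore followed by alphanumerics, not a keyword
Type: IDENTIFIER


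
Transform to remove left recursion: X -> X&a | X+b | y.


Left-recursive alternatives: X&a, X+b; non-recursive: y
Introduce X': X -> yX', X' -> &aX' | +bX' | ε


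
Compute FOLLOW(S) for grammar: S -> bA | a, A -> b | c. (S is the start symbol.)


$ ∈ FOLLOW(S). For each A -> αBβ: add FIRST(β)\{ε} to FOLLOW(B); if β nullable, add FOLLOW(A).
FOLLOW(S) = {$}


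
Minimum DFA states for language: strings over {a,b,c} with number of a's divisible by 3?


Track (count of a) mod 3: states 0..2, accept at 0
Minimal DFA: 3 states


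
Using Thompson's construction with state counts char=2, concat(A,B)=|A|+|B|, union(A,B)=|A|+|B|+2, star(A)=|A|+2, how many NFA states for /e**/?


Syntax tree has 1 char leaf(s), 0 union(s), 2 star(s)
chars contribute 1×2 = 2; each union adds +2; each star adds +2
Total: 2 + 0 + 4 = 6 states


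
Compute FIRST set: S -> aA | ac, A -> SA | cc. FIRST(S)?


Per alternative of S: FIRST(aA) = {a}; FIRST(ac) = {a}
FIRST(S) = {a}


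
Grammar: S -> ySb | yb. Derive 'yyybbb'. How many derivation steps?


Derivation: S => ySb => yySbb => yyybbb
Steps: 3


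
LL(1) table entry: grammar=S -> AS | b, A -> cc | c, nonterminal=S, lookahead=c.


For [S, c]: 'c' ∈ FIRST(AS)
Entry: S -> AS


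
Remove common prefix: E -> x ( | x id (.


Common prefix: 'x'
Factored: E -> x E', E' -> ( | id (


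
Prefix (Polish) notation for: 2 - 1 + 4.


left-to-right (same/higher precedence on left): tree is (+ (- 2 1) 4)
Prefix: + - 2 1 4


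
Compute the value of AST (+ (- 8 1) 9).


Evaluate inner: (- 8 1) = 7
Evaluate root: (+ 7 9) = 16
Result: 16


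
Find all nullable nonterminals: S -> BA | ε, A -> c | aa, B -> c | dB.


A nonterminal is nullable iff some alternative derives ε (directly, or every symbol in it is nullable)
Nullable: {S}


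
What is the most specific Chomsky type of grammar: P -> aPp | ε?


Single nonterminal LHS, but a^n p^n is not regular
Classification: Type 2 (Context-Free)


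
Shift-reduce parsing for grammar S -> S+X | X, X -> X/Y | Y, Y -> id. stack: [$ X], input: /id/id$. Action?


shift '/' to continue X -> X/Y
Action: shift


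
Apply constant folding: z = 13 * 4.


13 * 4 = 52 at compile time
Optimized: z = 52


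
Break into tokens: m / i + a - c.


Scan left to right, longest-match per lexeme
Tokens: ID(m), OP(/), ID(i), OP(+), ID(a), OP(-), ID(c)


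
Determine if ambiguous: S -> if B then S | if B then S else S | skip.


dangling else: 'if B then if B then skip else skip' parses two ways
Ambiguous


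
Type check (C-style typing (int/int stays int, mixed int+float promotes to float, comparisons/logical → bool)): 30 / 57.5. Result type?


Operand types: int / float
Rule: mixed int/float promotes to float; int/int stays int
Result type: float


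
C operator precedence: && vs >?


'>' is relational (level 7); '&&' is logical AND (level 2)
Higher level binds tighter
'>' has higher precedence than '&&'


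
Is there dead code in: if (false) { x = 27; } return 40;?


condition is constant false, so the whole block is unreachable
Dead: 'if (false) { x = 27; }'


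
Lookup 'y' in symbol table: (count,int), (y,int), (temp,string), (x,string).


Lookup 'y' → type int


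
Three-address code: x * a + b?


Break into single-operator statements:
t1 = x * a
t2 = t1 + b


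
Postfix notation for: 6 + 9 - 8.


Left to right (same or higher precedence on left)
Postfix: 6 9 + 8 -


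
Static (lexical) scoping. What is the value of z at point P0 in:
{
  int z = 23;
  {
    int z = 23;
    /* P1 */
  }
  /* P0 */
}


z declared in the same block as P0
z = 23


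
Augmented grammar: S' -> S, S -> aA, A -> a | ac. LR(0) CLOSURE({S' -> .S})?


Start: S' -> .S
For each item with dot before a nonterminal B, add B -> .γ for every B-production
Closure: [S' -> .S, S -> .aA]


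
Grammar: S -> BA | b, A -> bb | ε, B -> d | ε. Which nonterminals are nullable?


A nonterminal is nullable iff some alternative derives ε (directly, or every symbol in it is nullable)
Nullable: {A, B, S}


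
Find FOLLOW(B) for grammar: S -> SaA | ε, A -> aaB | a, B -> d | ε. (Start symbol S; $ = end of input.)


$ ∈ FOLLOW(S). For each A -> αBβ: add FIRST(β)\{ε} to FOLLOW(B); if β nullable, add FOLLOW(A).
FOLLOW(B) = {$, a}


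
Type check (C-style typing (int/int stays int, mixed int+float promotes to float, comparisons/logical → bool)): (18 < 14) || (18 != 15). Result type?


Operand types: bool || bool
Rule: logical operators take bool operands and yield bool
Result type: bool


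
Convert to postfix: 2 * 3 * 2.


Left to right (same or higher precedence on left)
Postfix: 2 3 * 2 *


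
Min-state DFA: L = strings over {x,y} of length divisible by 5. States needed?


Track length mod 5: states 0..4, accept at 0
Minimal DFA: 5 states


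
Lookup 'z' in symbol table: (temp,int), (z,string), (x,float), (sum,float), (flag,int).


Lookup 'z' → type string


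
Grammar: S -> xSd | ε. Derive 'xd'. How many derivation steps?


Derivation: S => xSd => xd
Steps: 2


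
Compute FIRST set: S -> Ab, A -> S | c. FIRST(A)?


Per alternative of A: FIRST(S) = {c}; FIRST(c) = {c}
FIRST(A) = {c}


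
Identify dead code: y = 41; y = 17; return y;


first assignment to y is overwritten before any read
Dead: 'y = 41'


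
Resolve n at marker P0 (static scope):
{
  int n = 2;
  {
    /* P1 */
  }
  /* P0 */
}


n declared in the same block as P0
n = 2


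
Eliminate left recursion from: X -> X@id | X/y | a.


Left-recursive alternatives: X@id, X/y; non-recursive: a
Introduce X': X -> aX', X' -> @idX' | /yX' | ε


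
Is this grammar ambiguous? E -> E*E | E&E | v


'v*v&v' has two parse trees (no precedence encoded between * and &)
Ambiguous


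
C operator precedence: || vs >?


'>' is relational (level 7); '||' is logical OR (level 1)
Higher level binds tighter
'>' has higher precedence than '||'


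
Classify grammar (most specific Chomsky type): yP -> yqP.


LHS has context (more than one symbol) and |LHS| ≤ |RHS|
Classification: Type 1 (Context-Sensitive)


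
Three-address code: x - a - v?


Break into single-operator statements:
t1 = x - a
t2 = t1 - v


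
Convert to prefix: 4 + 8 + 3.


left-to-right (same/higher precedence on left): tree is (+ (+ 4 8) 3)
Prefix: + + 4 8 3


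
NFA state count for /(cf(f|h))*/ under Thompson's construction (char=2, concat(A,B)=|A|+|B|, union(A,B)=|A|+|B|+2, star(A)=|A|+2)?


Syntax tree has 4 char leaf(s), 1 union(s), 1 star(s)
chars contribute 4×2 = 8; each union adds +2; each star adds +2
Total: 8 + 2 + 2 = 12 states


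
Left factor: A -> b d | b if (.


Common prefix: 'b'
Factored: A -> b A', A' -> d | if (


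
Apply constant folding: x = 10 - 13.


10 - 13 = -3 at compile time
Optimized: x = -3


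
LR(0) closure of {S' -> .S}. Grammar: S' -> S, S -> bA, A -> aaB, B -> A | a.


Start: S' -> .S
For each item with dot before a nonterminal B, add B -> .γ for every B-production
Closure: [S' -> .S, S -> .bA]


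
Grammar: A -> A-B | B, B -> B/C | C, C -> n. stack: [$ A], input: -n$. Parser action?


shift '-' to continue A -> A-B
Action: shift


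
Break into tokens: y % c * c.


Scan left to right, longest-match per lexeme
Tokens: ID(y), OP(%), ID(c), OP(*), ID(c)


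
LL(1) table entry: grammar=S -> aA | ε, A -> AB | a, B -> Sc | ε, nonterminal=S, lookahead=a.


For [S, a]: 'a' ∈ FIRST(aA)
Entry: S -> aA


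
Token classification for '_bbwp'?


Pattern: letter/underscore followed by alphanumerics, not a keyword
Type: IDENTIFIER


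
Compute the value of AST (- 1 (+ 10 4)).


Evaluate inner: (+ 10 4) = 14
Evaluate root: (- 1 14) = -13
Result: -13


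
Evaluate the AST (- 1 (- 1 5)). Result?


Evaluate inner: (- 1 5) = -4
Evaluate root: (- 1 -4) = 5
Result: 5


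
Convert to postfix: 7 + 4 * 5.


* has higher precedence, evaluate 4*5 first
Postfix: 7 4 5 * +


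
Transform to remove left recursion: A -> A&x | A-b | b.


Left-recursive alternatives: A&x, A-b; non-recursive: b
Introduce A': A -> bA', A' -> &xA' | -bA' | ε


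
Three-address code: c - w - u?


Break into single-operator statements:
t1 = c - w
t2 = t1 - u


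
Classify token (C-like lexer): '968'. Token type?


Pattern: digits only
Type: INTEGER_LITERAL


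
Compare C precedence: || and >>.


'>>' is shift (level 8); '||' is logical OR (level 1)
Higher level binds tighter
'>>' has higher precedence than '||'


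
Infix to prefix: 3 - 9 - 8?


left-to-right (same/higher precedence on left): tree is (- (- 3 9) 8)
Prefix: - - 3 9 8


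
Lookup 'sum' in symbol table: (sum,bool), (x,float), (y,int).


Lookup 'sum' → type bool


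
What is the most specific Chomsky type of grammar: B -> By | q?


Left-linear: every RHS is a terminal or one nonterminal followed by a terminal
Classification: Type 3 (Regular)


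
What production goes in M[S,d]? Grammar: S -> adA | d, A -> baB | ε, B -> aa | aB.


For [S, d]: 'd' ∈ FIRST(d)
Entry: S -> d


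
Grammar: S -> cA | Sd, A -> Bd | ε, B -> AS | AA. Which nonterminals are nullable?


A nonterminal is nullable iff some alternative derives ε (directly, or every symbol in it is nullable)
Nullable: {A, B}


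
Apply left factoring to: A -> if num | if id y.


Common prefix: 'if'
Factored: A -> if A', A' -> num | id y


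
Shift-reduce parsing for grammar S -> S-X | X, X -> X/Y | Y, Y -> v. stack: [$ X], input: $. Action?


lookahead ∉ {/} so X won't extend; reduce S -> X
Action: reduce (S -> X)


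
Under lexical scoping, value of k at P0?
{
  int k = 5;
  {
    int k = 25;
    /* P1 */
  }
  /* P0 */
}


k declared in the same block as P0
k = 5


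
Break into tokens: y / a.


Scan left to right, longest-match per lexeme
Tokens: ID(y), OP(/), ID(a)


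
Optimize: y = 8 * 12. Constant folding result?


8 * 12 = 96 at compile time
Optimized: y = 96


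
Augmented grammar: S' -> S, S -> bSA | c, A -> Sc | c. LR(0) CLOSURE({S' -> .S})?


Start: S' -> .S
For each item with dot before a nonterminal B, add B -> .γ for every B-production
Closure: [S' -> .S, S -> .bSA, S -> .c]


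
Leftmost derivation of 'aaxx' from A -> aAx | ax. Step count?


Derivation: A => aAx => aaxx
Steps: 2


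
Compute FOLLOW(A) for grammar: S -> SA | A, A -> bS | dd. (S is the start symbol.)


$ ∈ FOLLOW(S). For each A -> αBβ: add FIRST(β)\{ε} to FOLLOW(B); if β nullable, add FOLLOW(A).
FOLLOW(A) = {$, b, d}


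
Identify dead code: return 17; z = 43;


statement follows a return and is unreachable
Dead: 'z = 43'


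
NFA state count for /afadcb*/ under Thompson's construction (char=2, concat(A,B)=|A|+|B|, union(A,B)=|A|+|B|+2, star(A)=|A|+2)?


Syntax tree has 6 char leaf(s), 0 union(s), 1 star(s)
chars contribute 6×2 = 12; each union adds +2; each star adds +2
Total: 12 + 0 + 2 = 14 states


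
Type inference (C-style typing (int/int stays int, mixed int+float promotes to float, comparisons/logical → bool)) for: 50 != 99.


Operand types: int != int
Rule: comparison yields bool
Result type: bool


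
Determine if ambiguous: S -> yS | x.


right-linear, alternatives start with distinct terminals 'y' vs 'x': unique leftmost derivation
Unambiguous


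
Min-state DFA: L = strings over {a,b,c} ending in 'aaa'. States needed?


Track the longest suffix of input matching a prefix of 'aaa': 4 classes (prefixes of length 0..3)
Minimal DFA: 4 states
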